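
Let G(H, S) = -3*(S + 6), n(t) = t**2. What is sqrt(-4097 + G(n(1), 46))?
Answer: I*sqrt(4253) ≈ 65.215*I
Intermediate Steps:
G(H, S) = -18 - 3*S (G(H, S) = -3*(6 + S) = -18 - 3*S)
sqrt(-4097 + G(n(1), 46)) = sqrt(-4097 + (-18 - 3*46)) = sqrt(-4097 + (-18 - 138)) = sqrt(-4097 - 156) = sqrt(-4253) = I*sqrt(4253)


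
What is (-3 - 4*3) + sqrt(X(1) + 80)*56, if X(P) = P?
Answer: 489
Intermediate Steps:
(-3 - 4*3) + sqrt(X(1) + 80)*56 = (-3 - 4*3) + sqrt(1 + 80)*56 = (-3 - 12) + sqrt(81)*56 = -15 + 9*56 = -15 + 504 = 489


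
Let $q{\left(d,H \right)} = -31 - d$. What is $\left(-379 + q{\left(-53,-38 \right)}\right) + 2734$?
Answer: $2377$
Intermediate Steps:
$\left(-379 + q{\left(-53,-38 \right)}\right) + 2734 = \left(-379 - -22\right) + 2734 = \left(-379 + \left(-31 + 53\right)\right) + 2734 = \left(-379 + 22\right) + 2734 = -357 + 2734 = 2377$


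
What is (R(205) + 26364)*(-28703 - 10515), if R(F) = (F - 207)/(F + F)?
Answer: -211958347942/205 ≈ -1.0339e+9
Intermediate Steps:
R(F) = (-207 + F)/(2*F) (R(F) = (-207 + F)/((2*F)) = (-207 + F)*(1/(2*F)) = (-207 + F)/(2*F))
(R(205) + 26364)*(-28703 - 10515) = ((½)*(-207 + 205)/205 + 26364)*(-28703 - 10515) = ((½)*(1/205)*(-2) + 26364)*(-39218) = (-1/205 + 26364)*(-39218) = (5404619/205)*(-39218) = -211958347942/205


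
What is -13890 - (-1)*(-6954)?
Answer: -20844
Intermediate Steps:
-13890 - (-1)*(-6954) = -13890 - 1*6954 = -13890 - 6954 = -20844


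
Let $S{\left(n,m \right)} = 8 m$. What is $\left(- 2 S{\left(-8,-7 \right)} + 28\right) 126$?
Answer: $17640$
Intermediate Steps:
$\left(- 2 S{\left(-8,-7 \right)} + 28\right) 126 = \left(- 2 \cdot 8 \left(-7\right) + 28\right) 126 = \left(\left(-2\right) \left(-56\right) + 28\right) 126 = \left(112 + 28\right) 126 = 140 \cdot 126 = 17640$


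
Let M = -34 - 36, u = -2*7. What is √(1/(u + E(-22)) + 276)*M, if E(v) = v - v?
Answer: -5*√54082 ≈ -1162.8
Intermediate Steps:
u = -14
E(v) = 0
M = -70
√(1/(u + E(-22)) + 276)*M = √(1/(-14 + 0) + 276)*(-70) = √(1/(-14) + 276)*(-70) = √(-1/14 + 276)*(-70) = √(3863/14)*(-70) = (√54082/14)*(-70) = -5*√54082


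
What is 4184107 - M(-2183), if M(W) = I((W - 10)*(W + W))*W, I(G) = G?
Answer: 20905618861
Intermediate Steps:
M(W) = 2*W²*(-10 + W) (M(W) = ((W - 10)*(W + W))*W = ((-10 + W)*(2*W))*W = (2*W*(-10 + W))*W = 2*W²*(-10 + W))
4184107 - M(-2183) = 4184107 - 2*(-2183)²*(-10 - 2183) = 4184107 - 2*4765489*(-2193) = 4184107 - 1*(-20901434754) = 4184107 + 20901434754 = 20905618861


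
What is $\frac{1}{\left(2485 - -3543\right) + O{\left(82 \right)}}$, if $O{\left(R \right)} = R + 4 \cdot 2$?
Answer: $\frac{1}{6118} \approx 0.00016345$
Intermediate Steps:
$O{\left(R \right)} = 8 + R$ ($O{\left(R \right)} = R + 8 = 8 + R$)
$\frac{1}{\left(2485 - -3543\right) + O{\left(82 \right)}} = \frac{1}{\left(2485 - -3543\right) + \left(8 + 82\right)} = \frac{1}{\left(2485 + 3543\right) + 90} = \frac{1}{6028 + 90} = \frac{1}{6118}$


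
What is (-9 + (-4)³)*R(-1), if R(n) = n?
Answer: 73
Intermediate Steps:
(-9 + (-4)³)*R(-1) = (-9 + (-4)³)*(-1) = (-9 - 64)*(-1) = -73*(-1) = 73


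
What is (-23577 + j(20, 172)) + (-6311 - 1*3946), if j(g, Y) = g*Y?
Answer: -30394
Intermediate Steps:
j(g, Y) = Y*g
(-23577 + j(20, 172)) + (-6311 - 1*3946) = (-23577 + 172*20) + (-6311 - 1*3946) = (-23577 + 3440) + (-6311 - 3946) = -20137 - 10257 = -30394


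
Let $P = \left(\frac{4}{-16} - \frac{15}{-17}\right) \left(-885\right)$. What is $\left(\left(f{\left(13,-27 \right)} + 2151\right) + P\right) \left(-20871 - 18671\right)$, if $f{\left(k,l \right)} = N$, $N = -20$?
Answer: $- \frac{124270039}{2} \approx -6.2135 \cdot 10^{7}$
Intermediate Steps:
$f{\left(k,l \right)} = -20$
$P = - \frac{38055}{68}$ ($P = \left(4 \left(- \frac{1}{16}\right) - - \frac{15}{17}\right) \left(-885\right) = \left(- \frac{1}{4} + \frac{15}{17}\right) \left(-885\right) = \frac{43}{68} \left(-885\right) = - \frac{38055}{68} \approx -559.63$)
$\left(\left(f{\left(13,-27 \right)} + 2151\right) + P\right) \left(-20871 - 18671\right) = \left(\left(-20 + 2151\right) - \frac{38055}{68}\right) \left(-20871 - 18671\right) = \left(2131 - \frac{38055}{68}\right) \left(-39542\right) = \frac{106853}{68} \left(-39542\right) = - \frac{124270039}{2}$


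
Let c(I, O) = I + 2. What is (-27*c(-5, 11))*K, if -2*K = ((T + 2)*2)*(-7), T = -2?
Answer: 0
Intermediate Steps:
c(I, O) = 2 + I
K = 0 (K = -(-2 + 2)*2*(-7)/2 = -0*2*(-7)/2 = -0*(-7) = -1/2*0 = 0)
(-27*c(-5, 11))*K = -27*(2 - 5)*0 = -27*(-3)*0 = 81*0 = 0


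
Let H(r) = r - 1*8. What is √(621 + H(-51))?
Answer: √562 ≈ 23.707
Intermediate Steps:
H(r) = -8 + r (H(r) = r - 8 = -8 + r)
√(621 + H(-51)) = √(621 + (-8 - 51)) = √(621 - 59) = √562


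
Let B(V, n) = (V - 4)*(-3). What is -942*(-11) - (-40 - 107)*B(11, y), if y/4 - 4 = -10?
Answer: 7275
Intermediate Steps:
y = -24 (y = 16 + 4*(-10) = 16 - 40 = -24)
B(V, n) = 12 - 3*V (B(V, n) = (-4 + V)*(-3) = 12 - 3*V)
-942*(-11) - (-40 - 107)*B(11, y) = -942*(-11) - (-40 - 107)*(12 - 3*11) = -1*(-10362) - (-147)*(12 - 33) = 10362 - (-147)*(-21) = 10362 - 1*3087 = 10362 - 3087 = 7275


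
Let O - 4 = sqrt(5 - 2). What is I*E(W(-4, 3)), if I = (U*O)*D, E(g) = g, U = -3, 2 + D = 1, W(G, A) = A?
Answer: 36 + 9*sqrt(3) ≈ 51.588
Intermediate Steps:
O = 4 + sqrt(3) (O = 4 + sqrt(5 - 2) = 4 + sqrt(3) ≈ 5.7320)
D = -1 (D = -2 + 1 = -1)
I = 12 + 3*sqrt(3) (I = -3*(4 + sqrt(3))*(-1) = (-12 - 3*sqrt(3))*(-1) = 12 + 3*sqrt(3) ≈ 17.196)
I*E(W(-4, 3)) = (12 + 3*sqrt(3))*3 = 36 + 9*sqrt(3)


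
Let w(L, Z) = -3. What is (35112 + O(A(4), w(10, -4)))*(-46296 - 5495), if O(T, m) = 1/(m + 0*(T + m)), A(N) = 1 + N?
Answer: -5455404985/3 ≈ -1.8185e+9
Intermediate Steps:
O(T, m) = 1/m (O(T, m) = 1/(m + 0) = 1/m)
(35112 + O(A(4), w(10, -4)))*(-46296 - 5495) = (35112 + 1/(-3))*(-46296 - 5495) = (35112 - ⅓)*(-51791) = (105335/3)*(-51791) = -5455404985/3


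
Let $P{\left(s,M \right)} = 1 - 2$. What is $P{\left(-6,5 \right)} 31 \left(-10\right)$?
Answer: $310$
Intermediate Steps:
$P{\left(s,M \right)} = -1$ ($P{\left(s,M \right)} = 1 - 2 = -1$)
$P{\left(-6,5 \right)} 31 \left(-10\right) = \left(-1\right) 31 \left(-10\right) = \left(-31\right) \left(-10\right) = 310$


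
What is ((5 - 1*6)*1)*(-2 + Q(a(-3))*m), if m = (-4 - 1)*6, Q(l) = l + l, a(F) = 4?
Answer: 242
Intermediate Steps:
Q(l) = 2*l
m = -30 (m = -5*6 = -30)
((5 - 1*6)*1)*(-2 + Q(a(-3))*m) = ((5 - 1*6)*1)*(-2 + (2*4)*(-30)) = ((5 - 6)*1)*(-2 + 8*(-30)) = (-1*1)*(-2 - 240) = -1*(-242) = 242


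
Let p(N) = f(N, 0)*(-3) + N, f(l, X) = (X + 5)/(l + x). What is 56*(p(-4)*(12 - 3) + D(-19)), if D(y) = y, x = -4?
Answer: -2135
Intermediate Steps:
f(l, X) = (5 + X)/(-4 + l) (f(l, X) = (X + 5)/(l - 4) = (5 + X)/(-4 + l))
p(N) = N - 15/(-4 + N) (p(N) = ((5 + 0)/(-4 + N))*(-3) + N = (5/(-4 + N))*(-3) + N = -15/(-4 + N) + N = N - 15/(-4 + N))
56*(p(-4)*(12 - 3) + D(-19)) = 56*(((-15 - 4*(-4 - 4))/(-4 - 4))*(12 - 3) - 19) = 56*(((-15 - 4*(-8))/(-8))*9 - 19) = 56*(-(-15 + 32)/8*9 - 19) = 56*(-⅛*17*9 - 19) = 56*(-17/8*9 - 19) = 56*(-153/8 - 19) = 56*(-305/8) = -2135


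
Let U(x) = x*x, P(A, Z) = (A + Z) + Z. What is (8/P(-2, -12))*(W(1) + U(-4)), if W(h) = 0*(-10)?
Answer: -64/13 ≈ -4.9231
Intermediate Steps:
P(A, Z) = A + 2*Z
U(x) = x²
W(h) = 0
(8/P(-2, -12))*(W(1) + U(-4)) = (8/(-2 + 2*(-12)))*(0 + (-4)²) = (8/(-2 - 24))*(0 + 16) = (8/(-26))*16 = (8*(-1/26))*16 = -4/13*16 = -64/13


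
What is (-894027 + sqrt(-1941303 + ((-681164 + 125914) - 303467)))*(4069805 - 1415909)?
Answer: -2372654679192 + 5307792*I*sqrt(700005) ≈ -2.3727e+12 + 4.4408e+9*I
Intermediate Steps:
(-894027 + sqrt(-1941303 + ((-681164 + 125914) - 303467)))*(4069805 - 1415909) = (-894027 + sqrt(-1941303 + (-555250 - 303467)))*2653896 = (-894027 + sqrt(-1941303 - 858717))*2653896 = (-894027 + sqrt(-2800020))*2653896 = (-894027 + 2*I*sqrt(700005))*2653896 = -2372654679192 + 5307792*I*sqrt(700005)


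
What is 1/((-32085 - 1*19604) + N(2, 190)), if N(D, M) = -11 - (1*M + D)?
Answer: -1/51892 ≈ -1.9271e-5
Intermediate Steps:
N(D, M) = -11 - D - M (N(D, M) = -11 - (M + D) = -11 - (D + M) = -11 + (-D - M) = -11 - D - M)
1/((-32085 - 1*19604) + N(2, 190)) = 1/((-32085 - 1*19604) + (-11 - 1*2 - 1*190)) = 1/((-32085 - 19604) + (-11 - 2 - 190)) = 1/(-51689 - 203) = 1/(-51892) = -1/51892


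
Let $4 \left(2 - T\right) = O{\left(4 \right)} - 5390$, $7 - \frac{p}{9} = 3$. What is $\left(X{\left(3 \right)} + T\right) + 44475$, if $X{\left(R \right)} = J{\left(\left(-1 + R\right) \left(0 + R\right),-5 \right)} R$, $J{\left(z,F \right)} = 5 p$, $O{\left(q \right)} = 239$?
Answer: $\frac{185219}{4} \approx 46305.0$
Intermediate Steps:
$p = 36$ ($p = 63 - 27 = 36$)
$J{\left(z,F \right)} = 180$ ($J{\left(z,F \right)} = 5 \cdot 36 = 180$)
$T = \frac{5159}{4}$ ($T = 2 - \frac{239 - 5390}{4} = 2 - - \frac{5151}{4} = 2 + \frac{5151}{4} = \frac{5159}{4} \approx 1289.8$)
$X{\left(R \right)} = 180 R$
$\left(X{\left(3 \right)} + T\right) + 44475 = \left(180 \cdot 3 + \frac{5159}{4}\right) + 44475 = \left(540 + \frac{5159}{4}\right) + 44475 = \frac{7319}{4} + 44475 = \frac{185219}{4}$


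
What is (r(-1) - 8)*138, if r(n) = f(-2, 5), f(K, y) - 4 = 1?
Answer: -414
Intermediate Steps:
f(K, y) = 5 (f(K, y) = 4 + 1 = 5)
r(n) = 5
(r(-1) - 8)*138 = (5 - 8)*138 = -3*138 = -414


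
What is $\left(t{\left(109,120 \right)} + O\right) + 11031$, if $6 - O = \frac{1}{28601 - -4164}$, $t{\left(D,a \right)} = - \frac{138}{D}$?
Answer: $\frac{39412854566}{3571385} \approx 11036.0$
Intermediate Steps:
$O = \frac{196589}{32765}$ ($O = 6 - \frac{1}{28601 - -4164} = 6 - \frac{1}{28601 + 4164} = 6 - \frac{1}{32765} = \frac{196589}{32765} \approx 6.0$)
$\left(t{\left(109,120 \right)} + O\right) + 11031 = \left(- \frac{138}{109} + \frac{196589}{32765}\right) + 11031 = \frac{16906631}{3571385} + 11031 = \frac{39412854566}{3571385}$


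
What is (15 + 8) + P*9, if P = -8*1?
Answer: -49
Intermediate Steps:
P = -8
(15 + 8) + P*9 = (15 + 8) - 8*9 = 23 - 72 = -49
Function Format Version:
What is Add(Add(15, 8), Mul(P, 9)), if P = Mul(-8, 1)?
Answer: -49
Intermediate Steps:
P = -8
Add(Add(15, 8), Mul(P, 9)) = Add(Add(15, 8), Mul(-8, 9)) = Add(23, -72) = -49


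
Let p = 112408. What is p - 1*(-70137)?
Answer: 182545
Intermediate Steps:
p - 1*(-70137) = 112408 - 1*(-70137) = 112408 + 70137 = 182545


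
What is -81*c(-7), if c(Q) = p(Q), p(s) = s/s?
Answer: -81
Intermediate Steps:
p(s) = 1
c(Q) = 1
-81*c(-7) = -81*1 = -81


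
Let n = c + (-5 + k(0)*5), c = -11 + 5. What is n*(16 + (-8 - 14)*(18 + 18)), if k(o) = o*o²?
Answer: 8536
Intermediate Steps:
k(o) = o³
c = -6
n = -11 (n = -6 + (-5 + 0³*5) = -6 + (-5 + 0*5) = -6 + (-5 + 0) = -6 - 5 = -11)
n*(16 + (-8 - 14)*(18 + 18)) = -11*(16 + (-8 - 14)*(18 + 18)) = -11*(16 - 22*36) = -11*(16 - 792) = -11*(-776) = 8536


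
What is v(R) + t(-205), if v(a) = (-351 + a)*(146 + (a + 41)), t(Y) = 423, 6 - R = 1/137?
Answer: -1241773753/18769 ≈ -66161.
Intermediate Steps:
R = 821/137 (R = 6 - 1/137 = 821/137 ≈ 5.9927)
v(a) = (-351 + a)*(187 + a) (v(a) = (-351 + a)*(146 + (41 + a)) = (-351 + a)*(187 + a))
v(R) + t(-205) = (-65637 + (821/137)**2 - 164*821/137) + 423 = (-65637 + 674041/18769 - 134644/137) + 423 = -1249713040/18769 + 423 = -1241773753/18769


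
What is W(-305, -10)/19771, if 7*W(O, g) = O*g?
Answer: 3050/138397 ≈ 0.022038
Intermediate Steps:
W(O, g) = O*g/7 (W(O, g) = (O*g)/7 = O*g/7)
W(-305, -10)/19771 = ((1/7)*(-305)*(-10))/19771 = (3050/7)*(1/19771) = 3050/138397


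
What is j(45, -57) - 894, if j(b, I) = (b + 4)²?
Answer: 1507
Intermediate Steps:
j(b, I) = (4 + b)²
j(45, -57) - 894 = (4 + 45)² - 894 = 49² - 894 = 2401 - 894 = 1507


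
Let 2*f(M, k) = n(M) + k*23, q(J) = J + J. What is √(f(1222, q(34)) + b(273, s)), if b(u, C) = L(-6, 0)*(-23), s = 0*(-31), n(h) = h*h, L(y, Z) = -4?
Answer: 2*√186879 ≈ 864.59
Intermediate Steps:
q(J) = 2*J
n(h) = h²
f(M, k) = M²/2 + 23*k/2 (f(M, k) = (M² + k*23)/2 = (M² + 23*k)/2 = M²/2 + 23*k/2)
s = 0
b(u, C) = 92 (b(u, C) = -4*(-23) = 92)
√(f(1222, q(34)) + b(273, s)) = √(((½)*1222² + 23*(2*34)/2) + 92) = √(((½)*1493284 + (23/2)*68) + 92) = √((746642 + 782) + 92) = √(747424 + 92) = √747516 = 2*√186879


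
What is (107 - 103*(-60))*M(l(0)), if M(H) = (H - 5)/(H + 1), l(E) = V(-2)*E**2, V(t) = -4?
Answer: -31435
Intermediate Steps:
l(E) = -4*E**2
M(H) = (-5 + H)/(1 + H)
(107 - 103*(-60))*M(l(0)) = (107 - 103*(-60))*((-5 - 4*0**2)/(1 - 4*0**2)) = (107 + 6180)*((-5 - 4*0)/(1 - 4*0)) = 6287*((-5 + 0)/(1 + 0)) = 6287*(-5/1) = 6287*(1*(-5)) = 6287*(-5) = -31435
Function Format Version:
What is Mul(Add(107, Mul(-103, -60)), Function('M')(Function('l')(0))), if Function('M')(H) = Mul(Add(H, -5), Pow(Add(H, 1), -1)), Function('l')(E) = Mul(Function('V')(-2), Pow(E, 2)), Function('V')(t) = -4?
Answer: -31435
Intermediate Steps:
Function('l')(E) = Mul(-4, Pow(E, 2))
Function('M')(H) = Mul(Pow(Add(1, H), -1), Add(-5, H)) (Function('M')(H) = Mul(Add(-5, H), Pow(Add(1, H), -1)) = Mul(Pow(Add(1, H), -1), Add(-5, H)))
Mul(Add(107, Mul(-103, -60)), Function('M')(Function('l')(0))) = Mul(Add(107, Mul(-103, -60)), Mul(Pow(Add(1, Mul(-4, Pow(0, 2))), -1), Add(-5, Mul(-4, Pow(0, 2))))) = Mul(Add(107, 6180), Mul(Pow(Add(1, Mul(-4, 0)), -1), Add(-5, Mul(-4, 0)))) = Mul(6287, Mul(Pow(Add(1, 0), -1), Add(-5, 0))) = Mul(6287, Mul(Pow(1, -1), -5)) = Mul(6287, Mul(1, -5)) = Mul(6287, -5) = -31435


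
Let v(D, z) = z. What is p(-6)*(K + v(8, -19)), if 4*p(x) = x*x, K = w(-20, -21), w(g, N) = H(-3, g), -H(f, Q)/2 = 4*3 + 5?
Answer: -477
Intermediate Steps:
H(f, Q) = -34 (H(f, Q) = -2*(4*3 + 5) = -2*(12 + 5) = -2*17 = -34)
w(g, N) = -34
K = -34
p(x) = x²/4 (p(x) = (x*x)/4 = x²/4)
p(-6)*(K + v(8, -19)) = ((¼)*(-6)²)*(-34 - 19) = ((¼)*36)*(-53) = 9*(-53) = -477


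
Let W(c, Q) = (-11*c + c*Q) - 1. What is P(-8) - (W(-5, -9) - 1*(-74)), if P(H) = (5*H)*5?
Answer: -373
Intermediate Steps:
P(H) = 25*H
W(c, Q) = -1 - 11*c + Q*c (W(c, Q) = (-11*c + Q*c) - 1 = -1 - 11*c + Q*c)
P(-8) - (W(-5, -9) - 1*(-74)) = 25*(-8) - ((-1 - 11*(-5) - 9*(-5)) - 1*(-74)) = -200 - ((-1 + 55 + 45) + 74) = -200 - (99 + 74) = -200 - 1*173 = -200 - 173 = -373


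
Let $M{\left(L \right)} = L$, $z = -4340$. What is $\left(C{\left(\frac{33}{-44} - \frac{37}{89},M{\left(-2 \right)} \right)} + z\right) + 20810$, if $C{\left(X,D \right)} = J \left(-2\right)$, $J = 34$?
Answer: $16402$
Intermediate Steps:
$C{\left(X,D \right)} = -68$ ($C{\left(X,D \right)} = 34 \left(-2\right) = -68$)
$\left(C{\left(\frac{33}{-44} - \frac{37}{89},M{\left(-2 \right)} \right)} + z\right) + 20810 = \left(-68 - 4340\right) + 20810 = -4408 + 20810 = 16402$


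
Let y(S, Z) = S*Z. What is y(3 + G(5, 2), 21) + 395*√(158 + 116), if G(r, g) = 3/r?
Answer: 378/5 + 395*√274 ≈ 6614.0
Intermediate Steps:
y(3 + G(5, 2), 21) + 395*√(158 + 116) = (3 + 3/5)*21 + 395*√(158 + 116) = (3 + 3*(⅕))*21 + 395*√274 = (3 + ⅗)*21 + 395*√274 = (18/5)*21 + 395*√274 = 378/5 + 395*√274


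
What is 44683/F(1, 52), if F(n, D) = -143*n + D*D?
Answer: 44683/2561 ≈ 17.447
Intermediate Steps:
F(n, D) = D**2 - 143*n (F(n, D) = -143*n + D**2 = D**2 - 143*n)
44683/F(1, 52) = 44683/(52**2 - 143*1) = 44683/(2704 - 143) = 44683/2561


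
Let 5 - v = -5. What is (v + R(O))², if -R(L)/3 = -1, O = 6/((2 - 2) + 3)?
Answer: 169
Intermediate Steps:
v = 10 (v = 5 - 1*(-5) = 5 + 5 = 10)
O = 2 (O = 6/(0 + 3) = 6/3 = 6*(⅓) = 2)
R(L) = 3 (R(L) = -3*(-1) = 3)
(v + R(O))² = (10 + 3)² = 13² = 169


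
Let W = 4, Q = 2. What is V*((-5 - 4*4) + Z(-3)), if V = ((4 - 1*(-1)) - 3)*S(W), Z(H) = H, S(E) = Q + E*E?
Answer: -864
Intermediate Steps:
S(E) = 2 + E**2 (S(E) = 2 + E*E = 2 + E**2)
V = 36 (V = ((4 - 1*(-1)) - 3)*(2 + 4**2) = ((4 + 1) - 3)*(2 + 16) = (5 - 3)*18 = 2*18 = 36)
V*((-5 - 4*4) + Z(-3)) = 36*((-5 - 4*4) - 3) = 36*((-5 - 16) - 3) = 36*(-21 - 3) = 36*(-24) = -864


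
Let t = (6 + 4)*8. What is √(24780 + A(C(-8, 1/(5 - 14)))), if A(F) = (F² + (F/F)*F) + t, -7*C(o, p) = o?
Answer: 2*√304565/7 ≈ 157.68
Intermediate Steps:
t = 80 (t = 10*8 = 80)
C(o, p) = -o/7
A(F) = 80 + F + F² (A(F) = (F² + (F/F)*F) + 80 = (F² + 1*F) + 80 = (F² + F) + 80 = (F + F²) + 80 = 80 + F + F²)
√(24780 + A(C(-8, 1/(5 - 14)))) = √(24780 + (80 - ⅐*(-8) + (-⅐*(-8))²)) = √(24780 + (80 + 8/7 + (8/7)²)) = √(24780 + (80 + 8/7 + 64/49)) = √(24780 + 4040/49) = √(1218260/49) = 2*√304565/7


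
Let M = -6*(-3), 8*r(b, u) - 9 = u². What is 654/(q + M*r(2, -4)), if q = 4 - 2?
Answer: 2616/233 ≈ 11.227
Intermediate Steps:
q = 2
r(b, u) = 9/8 + u²/8
M = 18
654/(q + M*r(2, -4)) = 654/(2 + 18*(9/8 + (⅛)*(-4)²)) = 654/(2 + 18*(9/8 + (⅛)*16)) = 654/(2 + 18*(9/8 + 2)) = 654/(2 + 18*(25/8)) = 654/(2 + 225/4) = 654/(233/4) = 654*(4/233) = 2616/233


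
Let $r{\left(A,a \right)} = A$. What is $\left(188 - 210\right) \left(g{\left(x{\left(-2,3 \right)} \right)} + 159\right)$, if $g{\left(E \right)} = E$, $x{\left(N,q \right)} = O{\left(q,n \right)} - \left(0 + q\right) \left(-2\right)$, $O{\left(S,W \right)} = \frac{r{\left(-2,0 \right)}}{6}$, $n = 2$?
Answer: $- \frac{10868}{3} \approx -3622.7$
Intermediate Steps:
$O{\left(S,W \right)} = - \frac{1}{3}$ ($O{\left(S,W \right)} = - \frac{2}{6} = \left(-2\right) \frac{1}{6} = - \frac{1}{3}$)
$x{\left(N,q \right)} = - \frac{1}{3} + 2 q$ ($x{\left(N,q \right)} = - \frac{1}{3} - \left(0 + q\right) \left(-2\right) = - \frac{1}{3} - q \left(-2\right) = - \frac{1}{3} - - 2 q = - \frac{1}{3} + 2 q$)
$\left(188 - 210\right) \left(g{\left(x{\left(-2,3 \right)} \right)} + 159\right) = \left(188 - 210\right) \left(\left(- \frac{1}{3} + 2 \cdot 3\right) + 159\right) = \left(188 - 210\right) \left(\left(- \frac{1}{3} + 6\right) + 159\right) = - 22 \left(\frac{17}{3} + 159\right) = \left(-22\right) \frac{494}{3} = - \frac{10868}{3}$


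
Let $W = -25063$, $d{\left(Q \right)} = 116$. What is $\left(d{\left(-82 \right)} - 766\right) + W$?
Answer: $-25713$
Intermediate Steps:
$\left(d{\left(-82 \right)} - 766\right) + W = \left(116 - 766\right) - 25063 = -650 - 25063 = -25713$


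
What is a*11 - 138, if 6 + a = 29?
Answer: 115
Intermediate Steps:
a = 23 (a = -6 + 29 = 23)
a*11 - 138 = 23*11 - 138 = 253 - 138 = 115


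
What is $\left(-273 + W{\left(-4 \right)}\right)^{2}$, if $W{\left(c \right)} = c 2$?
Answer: $78961$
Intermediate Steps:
$W{\left(c \right)} = 2 c$
$\left(-273 + W{\left(-4 \right)}\right)^{2} = \left(-273 + 2 \left(-4\right)\right)^{2} = \left(-273 - 8\right)^{2} = \left(-281\right)^{2} = 78961$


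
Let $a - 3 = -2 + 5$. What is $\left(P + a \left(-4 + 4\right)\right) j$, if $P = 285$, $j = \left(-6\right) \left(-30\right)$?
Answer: $51300$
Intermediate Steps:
$j = 180$
$a = 6$ ($a = 3 + \left(-2 + 5\right) = 3 + 3 = 6$)
$\left(P + a \left(-4 + 4\right)\right) j = \left(285 + 6 \left(-4 + 4\right)\right) 180 = \left(285 + 6 \cdot 0\right) 180 = \left(285 + 0\right) 180 = 285 \cdot 180 = 51300$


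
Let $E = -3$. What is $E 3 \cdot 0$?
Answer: $0$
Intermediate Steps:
$E 3 \cdot 0 = \left(-3\right) 3 \cdot 0 = \left(-9\right) 0 = 0$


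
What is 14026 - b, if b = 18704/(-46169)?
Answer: 647585098/46169 ≈ 14026.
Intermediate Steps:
b = -18704/46169 (b = 18704*(-1/46169) = -18704/46169 ≈ -0.40512)
14026 - b = 14026 - 1*(-18704/46169) = 14026 + 18704/46169 = 647585098/46169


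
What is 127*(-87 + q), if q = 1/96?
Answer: -1060577/96 ≈ -11048.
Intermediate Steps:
q = 1/96 ≈ 0.010417
127*(-87 + q) = 127*(-87 + 1/96) = 127*(-8351/96) = -1060577/96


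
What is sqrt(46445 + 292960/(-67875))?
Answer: sqrt(342324729669)/2715 ≈ 215.50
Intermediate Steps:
sqrt(46445 + 292960/(-67875)) = sqrt(46445 + 292960*(-1/67875)) = sqrt(46445 - 58592/13575) = sqrt(630432283/13575) = sqrt(342324729669)/2715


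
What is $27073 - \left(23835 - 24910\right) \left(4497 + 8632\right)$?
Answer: $14140748$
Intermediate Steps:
$27073 - \left(23835 - 24910\right) \left(4497 + 8632\right) = 27073 - \left(-1075\right) 13129 = 27073 - -14113675 = 27073 + 14113675 = 14140748$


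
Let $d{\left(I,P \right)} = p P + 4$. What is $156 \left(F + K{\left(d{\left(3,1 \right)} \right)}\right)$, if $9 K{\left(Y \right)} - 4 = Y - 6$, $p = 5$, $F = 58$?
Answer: $\frac{27508}{3} \approx 9169.3$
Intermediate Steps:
$d{\left(I,P \right)} = 4 + 5 P$ ($d{\left(I,P \right)} = 5 P + 4 = 4 + 5 P$)
$K{\left(Y \right)} = - \frac{2}{9} + \frac{Y}{9}$ ($K{\left(Y \right)} = \frac{4}{9} + \frac{Y - 6}{9} = \frac{4}{9} + \frac{-6 + Y}{9} = \frac{4}{9} + \left(- \frac{2}{3} + \frac{Y}{9}\right) = - \frac{2}{9} + \frac{Y}{9}$)
$156 \left(F + K{\left(d{\left(3,1 \right)} \right)}\right) = 156 \left(58 - \left(\frac{2}{9} - \frac{4 + 5 \cdot 1}{9}\right)\right) = 156 \left(58 - \left(\frac{2}{9} - \frac{4 + 5}{9}\right)\right) = 156 \left(58 + \left(- \frac{2}{9} + \frac{1}{9} \cdot 9\right)\right) = 156 \left(58 + \left(- \frac{2}{9} + 1\right)\right) = 156 \left(58 + \frac{7}{9}\right) = 156 \cdot \frac{529}{9} = \frac{27508}{3}$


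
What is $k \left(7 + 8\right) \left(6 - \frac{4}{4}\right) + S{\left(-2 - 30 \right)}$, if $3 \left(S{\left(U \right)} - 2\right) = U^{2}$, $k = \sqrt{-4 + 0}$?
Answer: $\frac{1030}{3} + 150 i \approx 343.33 + 150.0 i$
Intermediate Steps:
$k = 2 i$ ($k = \sqrt{-4} = 2 i \approx 2.0 i$)
$S{\left(U \right)} = 2 + \frac{U^{2}}{3}$
$k \left(7 + 8\right) \left(6 - \frac{4}{4}\right) + S{\left(-2 - 30 \right)} = 2 i \left(7 + 8\right) \left(6 - \frac{4}{4}\right) + \left(2 + \frac{\left(-2 - 30\right)^{2}}{3}\right) = 2 i 15 \left(6 - 1\right) + \left(2 + \frac{\left(-2 - 30\right)^{2}}{3}\right) = 2 i 15 \left(6 - 1\right) + \left(2 + \frac{\left(-32\right)^{2}}{3}\right) = 2 i 15 \cdot 5 + \left(2 + \frac{1}{3} \cdot 1024\right) = 2 i 75 + \left(2 + \frac{1024}{3}\right) = 150 i + \frac{1030}{3} = \frac{1030}{3} + 150 i$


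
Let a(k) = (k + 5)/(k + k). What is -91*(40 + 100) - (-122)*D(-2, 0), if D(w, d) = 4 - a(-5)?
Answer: -12252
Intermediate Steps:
a(k) = (5 + k)/(2*k) (a(k) = (5 + k)/((2*k)) = (5 + k)*(1/(2*k)) = (5 + k)/(2*k))
D(w, d) = 4 (D(w, d) = 4 - (5 - 5)/(2*(-5)) = 4 - (-1)*0/(2*5) = 4 - 1*0 = 4 + 0 = 4)
-91*(40 + 100) - (-122)*D(-2, 0) = -91*(40 + 100) - (-122)*4 = -91*140 - 1*(-488) = -12740 + 488 = -12252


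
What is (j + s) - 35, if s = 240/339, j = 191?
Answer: 17708/113 ≈ 156.71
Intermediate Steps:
s = 80/113 (s = 240*(1/339) = 80/113 ≈ 0.70796)
(j + s) - 35 = (191 + 80/113) - 35 = 21663/113 - 35 = 17708/113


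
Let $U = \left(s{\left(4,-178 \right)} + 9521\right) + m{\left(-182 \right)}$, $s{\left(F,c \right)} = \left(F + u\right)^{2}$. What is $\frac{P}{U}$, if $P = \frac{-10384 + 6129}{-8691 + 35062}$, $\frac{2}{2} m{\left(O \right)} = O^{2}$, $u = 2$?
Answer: $- \frac{4255}{1125540651} \approx -3.7804 \cdot 10^{-6}$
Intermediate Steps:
$m{\left(O \right)} = O^{2}$
$s{\left(F,c \right)} = \left(2 + F\right)^{2}$ ($s{\left(F,c \right)} = \left(F + 2\right)^{2} = \left(2 + F\right)^{2}$)
$P = - \frac{4255}{26371} \approx -0.16135$
$U = 42681$ ($U = \left(\left(2 + 4\right)^{2} + 9521\right) + \left(-182\right)^{2} = \left(6^{2} + 9521\right) + 33124 = \left(36 + 9521\right) + 33124 = 9557 + 33124 = 42681$)
$\frac{P}{U} = - \frac{4255}{26371 \cdot 42681} = \left(- \frac{4255}{26371}\right) \frac{1}{42681} = - \frac{4255}{1125540651}$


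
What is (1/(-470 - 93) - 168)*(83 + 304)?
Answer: -36604395/563 ≈ -65017.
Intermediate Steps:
(1/(-470 - 93) - 168)*(83 + 304) = (1/(-563) - 168)*387 = (-1/563 - 168)*387 = -94585/563*387 = -36604395/563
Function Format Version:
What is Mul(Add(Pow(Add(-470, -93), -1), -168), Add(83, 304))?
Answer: Rational(-36604395, 563) ≈ -65017.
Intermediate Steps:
Mul(Add(Pow(Add(-470, -93), -1), -168), Add(83, 304)) = Mul(Add(Pow(-563, -1), -168), 387) = Mul(Add(Rational(-1, 563), -168), 387) = Mul(Rational(-94585, 563), 387) = Rational(-36604395, 563)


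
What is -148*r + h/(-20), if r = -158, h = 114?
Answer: 233783/10 ≈ 23378.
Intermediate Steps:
-148*r + h/(-20) = -148*(-158) + 114/(-20) = 23384 + 114*(-1/20) = 23384 - 57/10 = 233783/10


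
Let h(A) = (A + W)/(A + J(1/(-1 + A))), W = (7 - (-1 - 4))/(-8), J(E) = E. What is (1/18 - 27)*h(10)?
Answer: -8245/364 ≈ -22.651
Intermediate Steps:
W = -3/2 (W = (7 - 1*(-5))*(-1/8) = (7 + 5)*(-1/8) = 12*(-1/8) = -3/2 ≈ -1.5000)
h(A) = (-3/2 + A)/(A + 1/(-1 + A)) (h(A) = (A - 3/2)/(A + 1/(-1 + A)) = (-3/2 + A)/(A + 1/(-1 + A)))
(1/18 - 27)*h(10) = (1/18 - 27)*((-1 + 10)*(-3 + 2*10)/(2*(1 + 10*(-1 + 10)))) = (1/18 - 27)*((1/2)*9*(-3 + 20)/(1 + 10*9)) = -485*9*17/(36*(1 + 90)) = -485*9*17/(36*91) = -485/18*153/182 = -8245/364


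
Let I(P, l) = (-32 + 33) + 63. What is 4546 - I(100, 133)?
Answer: 4482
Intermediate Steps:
I(P, l) = 64 (I(P, l) = 1 + 63 = 64)
4546 - I(100, 133) = 4546 - 1*64 = 4546 - 64 = 4482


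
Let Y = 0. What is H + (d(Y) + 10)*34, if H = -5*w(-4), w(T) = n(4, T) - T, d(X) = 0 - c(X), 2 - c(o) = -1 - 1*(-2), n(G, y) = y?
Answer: 306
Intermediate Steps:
c(o) = 1 (c(o) = 2 - (-1 - 1*(-2)) = 2 - (-1 + 2) = 2 - 1*1 = 2 - 1 = 1)
d(X) = -1 (d(X) = 0 - 1*1 = 0 - 1 = -1)
w(T) = 0 (w(T) = T - T = 0)
H = 0 (H = -5*0 = 0)
H + (d(Y) + 10)*34 = 0 + (-1 + 10)*34 = 0 + 9*34 = 0 + 306 = 306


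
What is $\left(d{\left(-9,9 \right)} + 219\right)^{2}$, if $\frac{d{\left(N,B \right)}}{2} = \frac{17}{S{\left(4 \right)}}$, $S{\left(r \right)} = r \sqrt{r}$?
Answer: $\frac{797449}{16} \approx 49841.0$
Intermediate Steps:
$S{\left(r \right)} = r^{\frac{3}{2}}$
$d{\left(N,B \right)} = \frac{17}{4}$ ($d{\left(N,B \right)} = 2 \frac{17}{4^{\frac{3}{2}}} = 2 \cdot \frac{17}{8} = \frac{17}{4}$)
$\left(d{\left(-9,9 \right)} + 219\right)^{2} = \left(\frac{17}{4} + 219\right)^{2} = \left(\frac{893}{4}\right)^{2} = \frac{797449}{16}$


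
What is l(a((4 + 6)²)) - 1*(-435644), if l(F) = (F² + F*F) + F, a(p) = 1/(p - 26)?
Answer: 596396655/1369 ≈ 4.3564e+5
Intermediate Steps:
a(p) = 1/(-26 + p)
l(F) = F + 2*F² (l(F) = (F² + F²) + F = 2*F² + F = F + 2*F²)
l(a((4 + 6)²)) - 1*(-435644) = (1 + 2/(-26 + (4 + 6)²))/(-26 + (4 + 6)²) - 1*(-435644) = (1 + 2/(-26 + 10²))/(-26 + 10²) + 435644 = (1 + 2/(-26 + 100))/(-26 + 100) + 435644 = (1 + 2/74)/74 + 435644 = (1 + 2*(1/74))/74 + 435644 = (1 + 1/37)/74 + 435644 = (1/74)*(38/37) + 435644 = 19/1369 + 435644 = 596396655/1369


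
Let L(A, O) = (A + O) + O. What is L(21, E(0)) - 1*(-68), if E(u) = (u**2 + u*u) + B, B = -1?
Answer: 87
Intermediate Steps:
E(u) = -1 + 2*u**2 (E(u) = (u**2 + u*u) - 1 = (u**2 + u**2) - 1 = 2*u**2 - 1 = -1 + 2*u**2)
L(A, O) = A + 2*O
L(21, E(0)) - 1*(-68) = (21 + 2*(-1 + 2*0**2)) - 1*(-68) = (21 + 2*(-1 + 2*0)) + 68 = (21 + 2*(-1 + 0)) + 68 = (21 + 2*(-1)) + 68 = (21 - 2) + 68 = 19 + 68 = 87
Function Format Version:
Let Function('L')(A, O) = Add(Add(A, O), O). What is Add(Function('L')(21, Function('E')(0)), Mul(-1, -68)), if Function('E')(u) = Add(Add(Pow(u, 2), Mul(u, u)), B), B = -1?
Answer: 87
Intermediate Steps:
Function('E')(u) = Add(-1, Mul(2, Pow(u, 2))) (Function('E')(u) = Add(Add(Pow(u, 2), Mul(u, u)), -1) = Add(Add(Pow(u, 2), Pow(u, 2)), -1) = Add(Mul(2, Pow(u, 2)), -1) = Add(-1, Mul(2, Pow(u, 2))))
Function('L')(A, O) = Add(A, Mul(2, O))
Add(Function('L')(21, Function('E')(0)), Mul(-1, -68)) = Add(Add(21, Mul(2, Add(-1, Mul(2, Pow(0, 2))))), Mul(-1, -68)) = Add(Add(21, Mul(2, Add(-1, Mul(2, 0)))), 68) = Add(Add(21, Mul(2, Add(-1, 0))), 68) = Add(Add(21, Mul(2, -1)), 68) = Add(Add(21, -2), 68) = Add(19, 68) = 87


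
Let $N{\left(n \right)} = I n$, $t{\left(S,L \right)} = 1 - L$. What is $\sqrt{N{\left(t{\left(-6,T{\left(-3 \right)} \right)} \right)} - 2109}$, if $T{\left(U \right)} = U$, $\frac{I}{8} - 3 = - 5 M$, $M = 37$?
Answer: $i \sqrt{7933} \approx 89.067 i$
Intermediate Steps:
$I = -1456$ ($I = 24 + 8 \left(\left(-5\right) 37\right) = 24 + 8 \left(-185\right) = 24 - 1480 = -1456$)
$N{\left(n \right)} = - 1456 n$
$\sqrt{N{\left(t{\left(-6,T{\left(-3 \right)} \right)} \right)} - 2109} = \sqrt{- 1456 \left(1 - -3\right) - 2109} = \sqrt{- 1456 \left(1 + 3\right) - 2109} = \sqrt{\left(-1456\right) 4 - 2109} = \sqrt{-5824 - 2109} = \sqrt{-7933} = i \sqrt{7933}$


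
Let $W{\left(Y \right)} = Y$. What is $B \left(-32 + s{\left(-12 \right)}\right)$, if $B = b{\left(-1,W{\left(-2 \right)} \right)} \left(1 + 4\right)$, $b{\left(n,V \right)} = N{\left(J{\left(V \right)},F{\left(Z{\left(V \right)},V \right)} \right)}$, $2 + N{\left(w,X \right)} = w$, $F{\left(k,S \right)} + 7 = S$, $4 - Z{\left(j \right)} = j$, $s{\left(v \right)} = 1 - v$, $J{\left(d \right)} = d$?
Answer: $380$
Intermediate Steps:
$Z{\left(j \right)} = 4 - j$
$F{\left(k,S \right)} = -7 + S$
$N{\left(w,X \right)} = -2 + w$
$b{\left(n,V \right)} = -2 + V$
$B = -20$ ($B = \left(-2 - 2\right) \left(1 + 4\right) = \left(-4\right) 5 = -20$)
$B \left(-32 + s{\left(-12 \right)}\right) = - 20 \left(-32 + \left(1 - -12\right)\right) = - 20 \left(-32 + \left(1 + 12\right)\right) = - 20 \left(-32 + 13\right) = \left(-20\right) \left(-19\right) = 380$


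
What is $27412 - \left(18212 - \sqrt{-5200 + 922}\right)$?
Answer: $9200 + i \sqrt{4278} \approx 9200.0 + 65.406 i$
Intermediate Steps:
$27412 - \left(18212 - \sqrt{-5200 + 922}\right) = 27412 - \left(18212 - i \sqrt{4278}\right) = 9200 + i \sqrt{4278}$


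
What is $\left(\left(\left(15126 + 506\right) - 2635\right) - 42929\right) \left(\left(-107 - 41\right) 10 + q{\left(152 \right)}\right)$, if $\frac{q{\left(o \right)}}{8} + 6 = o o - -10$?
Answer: $-5489049888$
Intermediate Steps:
$q{\left(o \right)} = 32 + 8 o^{2}$ ($q{\left(o \right)} = -48 + 8 \left(o o - -10\right) = -48 + 8 \left(o^{2} + 10\right) = -48 + 8 \left(10 + o^{2}\right) = -48 + \left(80 + 8 o^{2}\right) = 32 + 8 o^{2}$)
$\left(\left(\left(15126 + 506\right) - 2635\right) - 42929\right) \left(\left(-107 - 41\right) 10 + q{\left(152 \right)}\right) = \left(\left(\left(15126 + 506\right) - 2635\right) - 42929\right) \left(\left(-107 - 41\right) 10 + \left(32 + 8 \cdot 152^{2}\right)\right) = \left(\left(15632 - 2635\right) - 42929\right) \left(\left(-148\right) 10 + \left(32 + 8 \cdot 23104\right)\right) = \left(12997 - 42929\right) \left(-1480 + \left(32 + 184832\right)\right) = - 29932 \left(-1480 + 184864\right) = \left(-29932\right) 183384 = -5489049888$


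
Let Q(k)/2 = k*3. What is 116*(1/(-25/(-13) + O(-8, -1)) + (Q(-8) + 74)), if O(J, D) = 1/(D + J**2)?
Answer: 1221103/397 ≈ 3075.8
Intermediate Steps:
Q(k) = 6*k (Q(k) = 2*(k*3) = 2*(3*k) = 6*k)
116*(1/(-25/(-13) + O(-8, -1)) + (Q(-8) + 74)) = 116*(1/(-25/(-13) + 1/(-1 + (-8)**2)) + (6*(-8) + 74)) = 116*(1/(-25*(-1/13) + 1/(-1 + 64)) + (-48 + 74)) = 116*(1/(25/13 + 1/63) + 26) = 116*(1/(1588/819) + 26) = 116*(819/1588 + 26) = 116*(42107/1588) = 1221103/397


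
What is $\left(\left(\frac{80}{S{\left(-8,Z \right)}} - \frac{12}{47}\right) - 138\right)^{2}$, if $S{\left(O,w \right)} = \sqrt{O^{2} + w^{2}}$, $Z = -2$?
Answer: $\frac{721342468}{37553} - \frac{519840 \sqrt{17}}{799} \approx 16526.0$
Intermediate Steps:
$\left(\left(\frac{80}{S{\left(-8,Z \right)}} - \frac{12}{47}\right) - 138\right)^{2} = \left(\left(\frac{80}{\sqrt{\left(-8\right)^{2} + \left(-2\right)^{2}}} - \frac{12}{47}\right) - 138\right)^{2} = \left(\left(\frac{80}{\sqrt{64 + 4}} - \frac{12}{47}\right) - 138\right)^{2} = \left(\left(\frac{80}{\sqrt{68}} - \frac{12}{47}\right) - 138\right)^{2} = \left(\left(\frac{80}{2 \sqrt{17}} - \frac{12}{47}\right) - 138\right)^{2} = \left(\left(80 \frac{\sqrt{17}}{34} - \frac{12}{47}\right) - 138\right)^{2} = \left(\left(\frac{40 \sqrt{17}}{17} - \frac{12}{47}\right) - 138\right)^{2} = \left(\left(- \frac{12}{47} + \frac{40 \sqrt{17}}{17}\right) - 138\right)^{2} = \left(- \frac{6498}{47} + \frac{40 \sqrt{17}}{17}\right)^{2}$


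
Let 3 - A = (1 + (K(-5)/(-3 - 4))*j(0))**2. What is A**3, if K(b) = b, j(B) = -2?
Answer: 2628072/117649 ≈ 22.338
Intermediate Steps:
A = 138/49 (A = 3 - (1 - 5/(-3 - 4)*(-2))**2 = 3 - (1 - 5/(-7)*(-2))**2 = 3 - (1 - 5*(-1/7)*(-2))**2 = 3 - (1 + (5/7)*(-2))**2 = 3 - (1 - 10/7)**2 = 3 - (-3/7)**2 = 3 - 1*9/49 = 3 - 9/49 = 138/49 ≈ 2.8163)
A**3 = (138/49)**3 = 2628072/117649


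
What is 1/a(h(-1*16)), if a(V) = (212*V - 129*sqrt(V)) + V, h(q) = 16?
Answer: 1/2892 ≈ 0.00034578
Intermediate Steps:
a(V) = -129*sqrt(V) + 213*V (a(V) = (-129*sqrt(V) + 212*V) + V = -129*sqrt(V) + 213*V)
1/a(h(-1*16)) = 1/(-129*sqrt(16) + 213*16) = 1/(-129*4 + 3408) = 1/(-516 + 3408) = 1/2892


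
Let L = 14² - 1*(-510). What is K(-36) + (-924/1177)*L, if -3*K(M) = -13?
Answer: -176521/321 ≈ -549.91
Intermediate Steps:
K(M) = 13/3 (K(M) = -⅓*(-13) = 13/3)
L = 706 (L = 196 + 510 = 706)
K(-36) + (-924/1177)*L = 13/3 - 924/1177*706 = 13/3 - 924*1/1177*706 = 13/3 - 84/107*706 = 13/3 - 59304/107 = -176521/321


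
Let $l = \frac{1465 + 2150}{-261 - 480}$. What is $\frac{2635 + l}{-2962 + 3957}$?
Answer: $\frac{129928}{49153} \approx 2.6433$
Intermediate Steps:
$l = - \frac{1205}{247}$ ($l = \frac{3615}{-741} = 3615 \left(- \frac{1}{741}\right) = - \frac{1205}{247} \approx -4.8785$)
$\frac{2635 + l}{-2962 + 3957} = \frac{2635 - \frac{1205}{247}}{-2962 + 3957} = \frac{649640}{247 \cdot 995} = \frac{649640}{247} \cdot \frac{1}{995} = \frac{129928}{49153}$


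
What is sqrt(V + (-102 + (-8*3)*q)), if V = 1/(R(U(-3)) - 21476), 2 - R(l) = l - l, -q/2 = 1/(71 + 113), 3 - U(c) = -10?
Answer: I*sqrt(2757574664674)/164634 ≈ 10.087*I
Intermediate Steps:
U(c) = 13 (U(c) = 3 - 1*(-10) = 3 + 10 = 13)
q = -1/92 (q = -2/(71 + 113) = -2/184 = -2*1/184 = -1/92 ≈ -0.010870)
R(l) = 2 (R(l) = 2 - (l - l) = 2 - 1*0 = 2 + 0 = 2)
V = -1/21474 (V = 1/(2 - 21476) = 1/(-21474) = -1/21474 ≈ -4.6568e-5)
sqrt(V + (-102 + (-8*3)*q)) = sqrt(-1/21474 + (-102 - 8*3*(-1/92))) = sqrt(-1/21474 + (-102 - 24*(-1/92))) = sqrt(-1/21474 + (-102 + 6/23)) = sqrt(-1/21474 - 2340/23) = sqrt(-50249183/493902) = I*sqrt(2757574664674)/164634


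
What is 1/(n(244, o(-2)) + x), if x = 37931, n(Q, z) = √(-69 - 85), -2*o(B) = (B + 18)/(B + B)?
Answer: 37931/1438760915 - I*√154/1438760915 ≈ 2.6364e-5 - 8.6252e-9*I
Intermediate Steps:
o(B) = -(18 + B)/(4*B) (o(B) = -(B + 18)/(2*(B + B)) = -(18 + B)/(2*(2*B)) = -(18 + B)*1/(2*B)/2 = -(18 + B)/(4*B))
n(Q, z) = I*√154 (n(Q, z) = √(-154) = I*√154)
1/(n(244, o(-2)) + x) = 1/(I*√154 + 37931) = 1/(37931 + I*√154)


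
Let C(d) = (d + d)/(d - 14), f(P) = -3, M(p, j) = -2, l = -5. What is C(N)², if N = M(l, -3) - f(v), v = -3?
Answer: 4/169 ≈ 0.023669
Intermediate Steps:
N = 1 (N = -2 - 1*(-3) = -2 + 3 = 1)
C(d) = 2*d/(-14 + d) (C(d) = (2*d)/(-14 + d) = 2*d/(-14 + d))
C(N)² = (2*1/(-14 + 1))² = (2*1/(-13))² = (2*1*(-1/13))² = (-2/13)² = 4/169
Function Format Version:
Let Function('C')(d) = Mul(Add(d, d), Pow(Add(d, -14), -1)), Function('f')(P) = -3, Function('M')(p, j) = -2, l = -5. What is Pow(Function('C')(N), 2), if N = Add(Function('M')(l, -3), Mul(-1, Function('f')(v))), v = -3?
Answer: Rational(4, 169) ≈ 0.023669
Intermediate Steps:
N = 1 (N = Add(-2, Mul(-1, -3)) = Add(-2, 3) = 1)
Function('C')(d) = Mul(2, d, Pow(Add(-14, d), -1)) (Function('C')(d) = Mul(Mul(2, d), Pow(Add(-14, d), -1)) = Mul(2, d, Pow(Add(-14, d), -1)))
Pow(Function('C')(N), 2) = Pow(Mul(2, 1, Pow(Add(-14, 1), -1)), 2) = Pow(Mul(2, 1, Pow(-13, -1)), 2) = Pow(Mul(2, 1, Rational(-1, 13)), 2) = Pow(Rational(-2, 13), 2) = Rational(4, 169)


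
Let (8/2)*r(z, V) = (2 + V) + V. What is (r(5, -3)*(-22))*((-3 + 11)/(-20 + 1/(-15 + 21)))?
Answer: -1056/119 ≈ -8.8739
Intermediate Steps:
r(z, V) = 1/2 + V/2 (r(z, V) = ((2 + V) + V)/4 = (2 + 2*V)/4 = 1/2 + V/2)
(r(5, -3)*(-22))*((-3 + 11)/(-20 + 1/(-15 + 21))) = ((1/2 + (1/2)*(-3))*(-22))*((-3 + 11)/(-20 + 1/(-15 + 21))) = ((1/2 - 3/2)*(-22))*(8/(-20 + 1/6)) = (-1*(-22))*(8/(-20 + 1/6)) = 22*(8/(-119/6)) = 22*(8*(-6/119)) = 22*(-48/119) = -1056/119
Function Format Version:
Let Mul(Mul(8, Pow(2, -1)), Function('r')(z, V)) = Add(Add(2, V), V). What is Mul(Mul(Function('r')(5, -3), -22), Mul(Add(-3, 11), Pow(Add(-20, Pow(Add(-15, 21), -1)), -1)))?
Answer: Rational(-1056, 119) ≈ -8.8739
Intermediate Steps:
Function('r')(z, V) = Add(Rational(1, 2), Mul(Rational(1, 2), V)) (Function('r')(z, V) = Mul(Rational(1, 4), Add(Add(2, V), V)) = Mul(Rational(1, 4), Add(2, Mul(2, V))) = Add(Rational(1, 2), Mul(Rational(1, 2), V)))
Mul(Mul(Function('r')(5, -3), -22), Mul(Add(-3, 11), Pow(Add(-20, Pow(Add(-15, 21), -1)), -1))) = Mul(Mul(Add(Rational(1, 2), Mul(Rational(1, 2), -3)), -22), Mul(Add(-3, 11), Pow(Add(-20, Pow(Add(-15, 21), -1)), -1))) = Mul(Mul(Add(Rational(1, 2), Rational(-3, 2)), -22), Mul(8, Pow(Add(-20, Pow(6, -1)), -1))) = Mul(Mul(-1, -22), Mul(8, Pow(Add(-20, Rational(1, 6)), -1))) = Mul(22, Mul(8, Pow(Rational(-119, 6), -1))) = Mul(22, Mul(8, Rational(-6, 119))) = Mul(22, Rational(-48, 119)) = Rational(-1056, 119)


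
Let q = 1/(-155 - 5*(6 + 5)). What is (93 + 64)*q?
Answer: -157/210 ≈ -0.74762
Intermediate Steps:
q = -1/210 (q = 1/(-155 - 5*11) = 1/(-155 - 55) = 1/(-210) = -1/210 ≈ -0.0047619)
(93 + 64)*q = (93 + 64)*(-1/210) = 157*(-1/210) = -157/210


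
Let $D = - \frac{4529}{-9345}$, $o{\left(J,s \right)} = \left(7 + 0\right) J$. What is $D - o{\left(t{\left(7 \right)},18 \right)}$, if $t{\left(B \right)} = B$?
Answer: $- \frac{64768}{1335} \approx -48.515$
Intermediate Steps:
$o{\left(J,s \right)} = 7 J$
$D = \frac{647}{1335}$ ($D = \left(-4529\right) \left(- \frac{1}{9345}\right) = \frac{647}{1335} \approx 0.48464$)
$D - o{\left(t{\left(7 \right)},18 \right)} = \frac{647}{1335} - 7 \cdot 7 = \frac{647}{1335} - 49 = - \frac{64768}{1335}$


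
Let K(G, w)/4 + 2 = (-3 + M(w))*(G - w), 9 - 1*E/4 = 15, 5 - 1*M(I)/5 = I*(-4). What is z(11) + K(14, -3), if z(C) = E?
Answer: -2616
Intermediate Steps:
M(I) = 25 + 20*I (M(I) = 25 - 5*I*(-4) = 25 - (-20)*I = 25 + 20*I)
E = -24 (E = 36 - 4*15 = 36 - 60 = -24)
K(G, w) = -8 + 4*(22 + 20*w)*(G - w) (K(G, w) = -8 + 4*((-3 + (25 + 20*w))*(G - w)) = -8 + 4*((22 + 20*w)*(G - w)) = -8 + 4*(22 + 20*w)*(G - w))
z(C) = -24
z(11) + K(14, -3) = -24 + (-8 - 88*(-3) - 80*(-3)² + 88*14 + 80*14*(-3)) = -24 + (-8 + 264 - 80*9 + 1232 - 3360) = -24 + (-8 + 264 - 720 + 1232 - 3360) = -24 - 2592 = -2616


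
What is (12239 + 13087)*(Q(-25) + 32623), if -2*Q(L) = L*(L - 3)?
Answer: 817345998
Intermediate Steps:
Q(L) = -L*(-3 + L)/2 (Q(L) = -L*(L - 3)/2 = -L*(-3 + L)/2)
(12239 + 13087)*(Q(-25) + 32623) = (12239 + 13087)*((½)*(-25)*(3 - 1*(-25)) + 32623) = 25326*((½)*(-25)*(3 + 25) + 32623) = 25326*((½)*(-25)*28 + 32623) = 25326*(-350 + 32623) = 25326*32273 = 817345998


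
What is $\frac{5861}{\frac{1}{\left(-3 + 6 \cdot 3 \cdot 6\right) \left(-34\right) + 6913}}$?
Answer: $19593323$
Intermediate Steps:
$\frac{5861}{\frac{1}{\left(-3 + 6 \cdot 3 \cdot 6\right) \left(-34\right) + 6913}} = \frac{5861}{\frac{1}{\left(-3 + 18 \cdot 6\right) \left(-34\right) + 6913}} = \frac{5861}{\frac{1}{\left(-3 + 108\right) \left(-34\right) + 6913}} = \frac{5861}{\frac{1}{105 \left(-34\right) + 6913}} = \frac{5861}{\frac{1}{-3570 + 6913}} = \frac{5861}{\frac{1}{3343}} = 5861 \frac{1}{\frac{1}{3343}} = 5861 \cdot 3343 = 19593323$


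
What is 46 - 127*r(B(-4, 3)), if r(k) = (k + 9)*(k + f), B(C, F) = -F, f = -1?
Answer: 3094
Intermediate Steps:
r(k) = (-1 + k)*(9 + k) (r(k) = (k + 9)*(k - 1) = (9 + k)*(-1 + k) = (-1 + k)*(9 + k))
46 - 127*r(B(-4, 3)) = 46 - 127*(-9 + (-1*3)² + 8*(-1*3)) = 46 - 127*(-9 + (-3)² + 8*(-3)) = 46 - 127*(-9 + 9 - 24) = 46 - 127*(-24) = 46 + 3048 = 3094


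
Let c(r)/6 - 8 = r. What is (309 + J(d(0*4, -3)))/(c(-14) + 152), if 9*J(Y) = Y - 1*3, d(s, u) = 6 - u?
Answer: 929/348 ≈ 2.6695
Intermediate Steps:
c(r) = 48 + 6*r
J(Y) = -⅓ + Y/9 (J(Y) = (Y - 1*3)/9 = (Y - 3)/9 = (-3 + Y)/9 = -⅓ + Y/9)
(309 + J(d(0*4, -3)))/(c(-14) + 152) = (309 + (-⅓ + (6 - 1*(-3))/9))/((48 + 6*(-14)) + 152) = (309 + (-⅓ + (6 + 3)/9))/((48 - 84) + 152) = (309 + (-⅓ + (⅑)*9))/(-36 + 152) = (309 + (-⅓ + 1))/116 = (309 + ⅔)*(1/116) = (929/3)*(1/116) = 929/348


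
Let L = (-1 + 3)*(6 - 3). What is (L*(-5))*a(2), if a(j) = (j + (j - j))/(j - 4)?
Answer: 30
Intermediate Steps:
L = 6 (L = 2*3 = 6)
a(j) = j/(-4 + j) (a(j) = (j + 0)/(-4 + j) = j/(-4 + j))
(L*(-5))*a(2) = (6*(-5))*(2/(-4 + 2)) = -60/(-2) = -60*(-1)/2 = -30*(-1) = 30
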